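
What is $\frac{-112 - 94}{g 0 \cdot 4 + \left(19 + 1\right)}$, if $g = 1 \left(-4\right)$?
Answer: $- \frac{103}{10} \approx -10.3$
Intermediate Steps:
$g = -4$
$\frac{-112 - 94}{g 0 \cdot 4 + \left(19 + 1\right)} = \frac{-112 - 94}{\left(-4\right) 0 \cdot 4 + \left(19 + 1\right)} = \frac{1}{0 \cdot 4 + 20} \left(-206\right) = \frac{1}{0 + 20} \left(-206\right) = \frac{1}{20} \left(-206\right) = - \frac{103}{10}$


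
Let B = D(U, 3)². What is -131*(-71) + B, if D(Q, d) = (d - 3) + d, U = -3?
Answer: 9310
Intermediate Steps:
D(Q, d) = -3 + 2*d (D(Q, d) = (-3 + d) + d = -3 + 2*d)
B = 9 (B = (-3 + 2*3)² = (-3 + 6)² = 3² = 9)
-131*(-71) + B = -131*(-71) + 9 = 9301 + 9 = 9310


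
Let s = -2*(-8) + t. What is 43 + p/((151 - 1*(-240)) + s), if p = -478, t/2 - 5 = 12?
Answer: 18485/441 ≈ 41.916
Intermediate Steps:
t = 34 (t = 10 + 2*12 = 10 + 24 = 34)
s = 50 (s = -2*(-8) + 34 = 16 + 34 = 50)
43 + p/((151 - 1*(-240)) + s) = 43 - 478/((151 - 1*(-240)) + 50) = 43 - 478/((151 + 240) + 50) = 43 - 478/(391 + 50) = 43 - 478/441 = 18485/441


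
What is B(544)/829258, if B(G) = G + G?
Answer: 544/414629 ≈ 0.0013120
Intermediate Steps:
B(G) = 2*G
B(544)/829258 = (2*544)/829258 = 1088*(1/829258) = 544/414629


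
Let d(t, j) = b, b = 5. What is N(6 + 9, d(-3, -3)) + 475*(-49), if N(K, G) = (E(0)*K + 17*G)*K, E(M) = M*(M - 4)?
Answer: -22000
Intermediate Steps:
E(M) = M*(-4 + M)
d(t, j) = 5
N(K, G) = 17*G*K (N(K, G) = ((0*(-4 + 0))*K + 17*G)*K = ((0*(-4))*K + 17*G)*K = (0*K + 17*G)*K = (0 + 17*G)*K = (17*G)*K = 17*G*K)
N(6 + 9, d(-3, -3)) + 475*(-49) = 17*5*(6 + 9) + 475*(-49) = 17*5*15 - 23275 = 1275 - 23275 = -22000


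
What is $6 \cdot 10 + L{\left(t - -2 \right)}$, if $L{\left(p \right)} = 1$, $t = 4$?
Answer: $61$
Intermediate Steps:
$6 \cdot 10 + L{\left(t - -2 \right)} = 6 \cdot 10 + 1 = 60 + 1 = 61$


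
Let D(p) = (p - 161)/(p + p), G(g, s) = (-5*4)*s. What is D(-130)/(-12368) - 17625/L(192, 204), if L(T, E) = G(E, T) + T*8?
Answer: 295185883/38588160 ≈ 7.6497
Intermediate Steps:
G(g, s) = -20*s
D(p) = (-161 + p)/(2*p) (D(p) = (-161 + p)/((2*p)) = (-161 + p)*(1/(2*p)) = (-161 + p)/(2*p))
L(T, E) = -12*T (L(T, E) = -20*T + T*8 = -20*T + 8*T = -12*T)
D(-130)/(-12368) - 17625/L(192, 204) = ((½)*(-161 - 130)/(-130))/(-12368) - 17625/((-12*192)) = ((½)*(-1/130)*(-291))*(-1/12368) - 17625/(-2304) = (291/260)*(-1/12368) - 17625*(-1/2304) = -291/3215680 + 5875/768 = 295185883/38588160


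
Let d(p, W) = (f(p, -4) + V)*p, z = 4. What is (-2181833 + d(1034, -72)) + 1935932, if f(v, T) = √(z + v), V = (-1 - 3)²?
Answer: -229357 + 1034*√1038 ≈ -1.9604e+5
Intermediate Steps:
V = 16 (V = (-4)² = 16)
f(v, T) = √(4 + v)
d(p, W) = p*(16 + √(4 + p)) (d(p, W) = (√(4 + p) + 16)*p = (16 + √(4 + p))*p = p*(16 + √(4 + p)))
(-2181833 + d(1034, -72)) + 1935932 = (-2181833 + 1034*(16 + √(4 + 1034))) + 1935932 = (-2181833 + 1034*(16 + √1038)) + 1935932 = (-2181833 + (16544 + 1034*√1038)) + 1935932 = (-2165289 + 1034*√1038) + 1935932 = -229357 + 1034*√1038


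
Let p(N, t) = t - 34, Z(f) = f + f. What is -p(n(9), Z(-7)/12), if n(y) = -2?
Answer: 211/6 ≈ 35.167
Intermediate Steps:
Z(f) = 2*f
p(N, t) = -34 + t
-p(n(9), Z(-7)/12) = -(-34 + (2*(-7))/12) = -(-34 - 14*1/12) = -(-34 - 7/6) = -1*(-211/6) = 211/6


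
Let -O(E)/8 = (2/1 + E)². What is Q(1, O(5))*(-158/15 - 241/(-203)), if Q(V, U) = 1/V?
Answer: -28459/3045 ≈ -9.3461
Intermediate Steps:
O(E) = -8*(2 + E)² (O(E) = -8*(2/1 + E)² = -8*(2*1 + E)² = -8*(2 + E)²)
Q(V, U) = 1/V
Q(1, O(5))*(-158/15 - 241/(-203)) = (-158/15 - 241/(-203))/1 = 1*(-158*1/15 - 241*(-1/203)) = 1*(-158/15 + 241/203) = 1*(-28459/3045) = -28459/3045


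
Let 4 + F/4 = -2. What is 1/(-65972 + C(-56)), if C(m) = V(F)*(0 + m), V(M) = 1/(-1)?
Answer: -1/65916 ≈ -1.5171e-5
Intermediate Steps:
F = -24 (F = -16 + 4*(-2) = -16 - 8 = -24)
V(M) = -1
C(m) = -m (C(m) = -(0 + m) = -m)
1/(-65972 + C(-56)) = 1/(-65972 - 1*(-56)) = 1/(-65972 + 56) = 1/(-65916) = -1/65916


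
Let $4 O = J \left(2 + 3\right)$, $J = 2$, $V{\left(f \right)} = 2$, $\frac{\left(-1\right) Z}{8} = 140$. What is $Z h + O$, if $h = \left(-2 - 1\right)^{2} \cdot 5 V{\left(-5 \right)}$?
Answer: $- \frac{201595}{2} \approx -1.008 \cdot 10^{5}$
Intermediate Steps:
$Z = -1120$ ($Z = \left(-8\right) 140 = -1120$)
$O = \frac{5}{2}$ ($O = \frac{2 \left(2 + 3\right)}{4} = \frac{2 \cdot 5}{4} = \frac{1}{4} \cdot 10 = \frac{5}{2} \approx 2.5$)
$h = 90$ ($h = \left(-2 - 1\right)^{2} \cdot 5 \cdot 2 = \left(-3\right)^{2} \cdot 5 \cdot 2 = 9 \cdot 5 \cdot 2 = 45 \cdot 2 = 90$)
$Z h + O = \left(-1120\right) 90 + \frac{5}{2} = -100800 + \frac{5}{2} = - \frac{201595}{2}$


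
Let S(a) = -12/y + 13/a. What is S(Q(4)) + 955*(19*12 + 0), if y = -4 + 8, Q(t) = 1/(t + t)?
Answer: 217841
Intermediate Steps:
Q(t) = 1/(2*t)
y = 4
S(a) = -3 + 13/a (S(a) = -12/4 + 13/a = -12*1/4 + 13/a = -3 + 13/a)
S(Q(4)) + 955*(19*12 + 0) = (-3 + 13/(((1/2)/4))) + 955*(19*12 + 0) = (-3 + 13/(((1/2)*(1/4)))) + 955*(228 + 0) = (-3 + 13/(1/8)) + 955*228 = (-3 + 13*8) + 217740 = (-3 + 104) + 217740 = 101 + 217740 = 217841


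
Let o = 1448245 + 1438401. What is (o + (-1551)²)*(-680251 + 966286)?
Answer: 1513767870645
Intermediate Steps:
o = 2886646
(o + (-1551)²)*(-680251 + 966286) = (2886646 + (-1551)²)*(-680251 + 966286) = (2886646 + 2405601)*286035 = 5292247*286035 = 1513767870645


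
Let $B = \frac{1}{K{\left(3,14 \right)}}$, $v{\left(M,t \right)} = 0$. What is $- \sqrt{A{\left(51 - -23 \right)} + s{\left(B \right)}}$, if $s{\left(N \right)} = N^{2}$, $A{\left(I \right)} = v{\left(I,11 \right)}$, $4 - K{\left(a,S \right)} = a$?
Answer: $-1$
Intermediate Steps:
$K{\left(a,S \right)} = 4 - a$
$A{\left(I \right)} = 0$
$B = 1$ ($B = \frac{1}{4 - 3} = 1^{-1} = 1$)
$- \sqrt{A{\left(51 - -23 \right)} + s{\left(B \right)}} = - \sqrt{0 + 1^{2}} = - \sqrt{0 + 1} = - \sqrt{1} = \left(-1\right) 1 = -1$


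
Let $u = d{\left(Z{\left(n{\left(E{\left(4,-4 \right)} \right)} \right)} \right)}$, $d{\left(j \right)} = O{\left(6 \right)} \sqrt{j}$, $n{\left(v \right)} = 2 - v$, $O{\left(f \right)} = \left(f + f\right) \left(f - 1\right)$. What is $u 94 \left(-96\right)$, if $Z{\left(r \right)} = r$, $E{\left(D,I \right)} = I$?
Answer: $- 541440 \sqrt{6} \approx -1.3263 \cdot 10^{6}$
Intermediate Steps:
$O{\left(f \right)} = 2 f \left(-1 + f\right)$
$d{\left(j \right)} = 60 \sqrt{j}$ ($d{\left(j \right)} = 2 \cdot 6 \left(-1 + 6\right) \sqrt{j} = 2 \cdot 6 \cdot 5 \sqrt{j} = 60 \sqrt{j}$)
$u = 60 \sqrt{6}$ ($u = 60 \sqrt{2 - -4} = 60 \sqrt{2 + 4} = 60 \sqrt{6} \approx 146.97$)
$u 94 \left(-96\right) = 60 \sqrt{6} \cdot 94 \left(-96\right) = 5640 \sqrt{6} \left(-96\right) = - 541440 \sqrt{6}$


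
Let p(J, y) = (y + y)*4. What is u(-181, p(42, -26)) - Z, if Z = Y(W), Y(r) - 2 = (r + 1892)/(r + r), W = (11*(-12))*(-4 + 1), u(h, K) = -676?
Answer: -6128/9 ≈ -680.89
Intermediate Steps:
p(J, y) = 8*y (p(J, y) = (2*y)*4 = 8*y)
W = 396 (W = -132*(-3) = 396)
Y(r) = 2 + (1892 + r)/(2*r) (Y(r) = 2 + (r + 1892)/(r + r) = 2 + (1892 + r)/((2*r)) = 2 + (1892 + r)*(1/(2*r)) = 2 + (1892 + r)/(2*r))
Z = 44/9 (Z = 5/2 + 946/396 = 5/2 + 946*(1/396) = 5/2 + 43/18 = 44/9 ≈ 4.8889)
u(-181, p(42, -26)) - Z = -676 - 1*44/9 = -676 - 44/9 = -6128/9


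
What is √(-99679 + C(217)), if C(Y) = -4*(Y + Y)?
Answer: I*√101415 ≈ 318.46*I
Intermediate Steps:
C(Y) = -8*Y
√(-99679 + C(217)) = √(-99679 - 8*217) = √(-99679 - 1736) = √(-101415) = I*√101415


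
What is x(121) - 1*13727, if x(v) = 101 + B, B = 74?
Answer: -13552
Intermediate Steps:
x(v) = 175 (x(v) = 101 + 74 = 175)
x(121) - 1*13727 = 175 - 1*13727 = 175 - 13727 = -13552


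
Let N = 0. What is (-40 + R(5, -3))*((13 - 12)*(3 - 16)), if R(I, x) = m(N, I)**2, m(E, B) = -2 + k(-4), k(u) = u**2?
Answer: -2028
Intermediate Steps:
m(E, B) = 14 (m(E, B) = -2 + (-4)**2 = -2 + 16 = 14)
R(I, x) = 196 (R(I, x) = 14**2 = 196)
(-40 + R(5, -3))*((13 - 12)*(3 - 16)) = (-40 + 196)*((13 - 12)*(3 - 16)) = 156*(1*(-13)) = 156*(-13) = -2028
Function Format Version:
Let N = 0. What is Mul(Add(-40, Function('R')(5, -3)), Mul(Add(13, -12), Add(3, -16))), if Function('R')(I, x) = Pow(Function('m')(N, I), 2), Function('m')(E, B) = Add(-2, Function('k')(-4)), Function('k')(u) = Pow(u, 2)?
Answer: -2028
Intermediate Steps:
Function('m')(E, B) = 14 (Function('m')(E, B) = Add(-2, Pow(-4, 2)) = Add(-2, 16) = 14)
Function('R')(I, x) = 196 (Function('R')(I, x) = Pow(14, 2) = 196)
Mul(Add(-40, Function('R')(5, -3)), Mul(Add(13, -12), Add(3, -16))) = Mul(Add(-40, 196), Mul(Add(13, -12), Add(3, -16))) = Mul(156, Mul(1, -13)) = Mul(156, -13) = -2028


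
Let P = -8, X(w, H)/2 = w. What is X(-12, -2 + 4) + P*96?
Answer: -792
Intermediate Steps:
X(w, H) = 2*w
X(-12, -2 + 4) + P*96 = 2*(-12) - 8*96 = -24 - 768 = -792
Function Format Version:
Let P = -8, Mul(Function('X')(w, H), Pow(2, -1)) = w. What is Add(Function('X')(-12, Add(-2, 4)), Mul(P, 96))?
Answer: -792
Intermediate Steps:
Function('X')(w, H) = Mul(2, w)
Add(Function('X')(-12, Add(-2, 4)), Mul(P, 96)) = Add(Mul(2, -12), Mul(-8, 96)) = Add(-24, -768) = -792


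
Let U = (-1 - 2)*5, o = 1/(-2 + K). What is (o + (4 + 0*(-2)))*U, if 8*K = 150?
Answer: -4080/67 ≈ -60.896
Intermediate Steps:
K = 75/4 (K = (1/8)*150 = 75/4 ≈ 18.750)
o = 4/67 (o = 1/(-2 + 75/4) = 1/(67/4) = 4/67 ≈ 0.059702)
U = -15 (U = -3*5 = -15)
(o + (4 + 0*(-2)))*U = (4/67 + (4 + 0*(-2)))*(-15) = (4/67 + (4 + 0))*(-15) = (4/67 + 4)*(-15) = (272/67)*(-15) = -4080/67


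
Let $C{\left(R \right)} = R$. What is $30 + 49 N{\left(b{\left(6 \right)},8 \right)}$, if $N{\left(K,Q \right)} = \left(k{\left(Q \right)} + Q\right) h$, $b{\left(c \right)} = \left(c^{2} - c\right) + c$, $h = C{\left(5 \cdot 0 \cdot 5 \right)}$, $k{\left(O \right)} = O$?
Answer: $30$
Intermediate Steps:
$h = 0$ ($h = 5 \cdot 0 \cdot 5 = 0 \cdot 5 = 0$)
$b{\left(c \right)} = c^{2}$
$N{\left(K,Q \right)} = 0$ ($N{\left(K,Q \right)} = \left(Q + Q\right) 0 = 2 Q 0 = 0$)
$30 + 49 N{\left(b{\left(6 \right)},8 \right)} = 30 + 49 \cdot 0 = 30 + 0 = 30$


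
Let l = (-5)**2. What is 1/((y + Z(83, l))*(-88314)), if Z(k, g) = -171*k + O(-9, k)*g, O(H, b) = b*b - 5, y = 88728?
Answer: -1/21781323390 ≈ -4.5911e-11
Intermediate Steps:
O(H, b) = -5 + b**2 (O(H, b) = b**2 - 5 = -5 + b**2)
l = 25
Z(k, g) = -171*k + g*(-5 + k**2) (Z(k, g) = -171*k + (-5 + k**2)*g = -171*k + g*(-5 + k**2))
1/((y + Z(83, l))*(-88314)) = 1/((88728 + (-171*83 + 25*(-5 + 83**2)))*(-88314)) = -1/88314/(88728 + (-14193 + 25*(-5 + 6889))) = -1/88314/(88728 + (-14193 + 25*6884)) = -1/88314/(88728 + (-14193 + 172100)) = -1/88314/(88728 + 157907) = -1/88314/246635 = (1/246635)*(-1/88314) = -1/21781323390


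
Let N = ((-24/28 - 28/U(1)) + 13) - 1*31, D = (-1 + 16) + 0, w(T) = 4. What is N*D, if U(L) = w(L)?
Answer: -2715/7 ≈ -387.86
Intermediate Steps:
U(L) = 4
D = 15 (D = 15 + 0 = 15)
N = -181/7 (N = ((-24/28 - 28/4) + 13) - 1*31 = ((-24*1/28 - 28*1/4) + 13) - 31 = ((-6/7 - 7) + 13) - 31 = (-55/7 + 13) - 31 = 36/7 - 31 = -181/7 ≈ -25.857)
N*D = -181/7*15 = -2715/7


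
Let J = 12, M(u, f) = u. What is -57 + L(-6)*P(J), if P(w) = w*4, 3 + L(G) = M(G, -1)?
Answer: -489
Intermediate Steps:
L(G) = -3 + G
P(w) = 4*w
-57 + L(-6)*P(J) = -57 + (-3 - 6)*(4*12) = -57 - 9*48 = -57 - 432 = -489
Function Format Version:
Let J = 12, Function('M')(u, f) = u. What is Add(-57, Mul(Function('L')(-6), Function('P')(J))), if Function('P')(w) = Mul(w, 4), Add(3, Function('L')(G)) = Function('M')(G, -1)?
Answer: -489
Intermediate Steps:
Function('L')(G) = Add(-3, G)
Function('P')(w) = Mul(4, w)
Add(-57, Mul(Function('L')(-6), Function('P')(J))) = Add(-57, Mul(Add(-3, -6), Mul(4, 12))) = Add(-57, Mul(-9, 48)) = Add(-57, -432) = -489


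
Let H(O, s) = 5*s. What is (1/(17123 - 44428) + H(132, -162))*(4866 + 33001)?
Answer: -837506370217/27305 ≈ -3.0672e+7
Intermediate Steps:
(1/(17123 - 44428) + H(132, -162))*(4866 + 33001) = (1/(17123 - 44428) + 5*(-162))*(4866 + 33001) = (1/(-27305) - 810)*37867 = (-1/27305 - 810)*37867 = -22117051/27305*37867 = -837506370217/27305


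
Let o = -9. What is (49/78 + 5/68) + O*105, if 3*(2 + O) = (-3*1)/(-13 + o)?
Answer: -5966419/29172 ≈ -204.53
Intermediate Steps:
O = -43/22 (O = -2 + ((-3*1)/(-13 - 9))/3 = -2 + (-3/(-22))/3 = -2 + (-1/22*(-3))/3 = -2 + (⅓)*(3/22) = -2 + 1/22 = -43/22 ≈ -1.9545)
(49/78 + 5/68) + O*105 = (49/78 + 5/68) - 43/22*105 = (49*(1/78) + 5*(1/68)) - 4515/22 = (49/78 + 5/68) - 4515/22 = 1861/2652 - 4515/22 = -5966419/29172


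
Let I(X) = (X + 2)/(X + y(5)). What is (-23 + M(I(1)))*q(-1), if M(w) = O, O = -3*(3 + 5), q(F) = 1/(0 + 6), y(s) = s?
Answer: -47/6 ≈ -7.8333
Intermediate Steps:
q(F) = ⅙ (q(F) = 1/6 = ⅙)
O = -24 (O = -3*8 = -24)
I(X) = (2 + X)/(5 + X) (I(X) = (X + 2)/(X + 5) = (2 + X)/(5 + X))
M(w) = -24
(-23 + M(I(1)))*q(-1) = (-23 - 24)*(⅙) = -47*⅙ = -47/6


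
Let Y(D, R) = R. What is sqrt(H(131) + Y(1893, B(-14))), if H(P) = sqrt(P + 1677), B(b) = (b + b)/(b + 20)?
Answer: sqrt(-42 + 36*sqrt(113))/3 ≈ 6.1526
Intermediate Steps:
B(b) = 2*b/(20 + b) (B(b) = (2*b)/(20 + b) = 2*b/(20 + b))
H(P) = sqrt(1677 + P)
sqrt(H(131) + Y(1893, B(-14))) = sqrt(sqrt(1677 + 131) + 2*(-14)/(20 - 14)) = sqrt(sqrt(1808) + 2*(-14)/6) = sqrt(4*sqrt(113) + 2*(-14)*(1/6)) = sqrt(4*sqrt(113) - 14/3) = sqrt(-14/3 + 4*sqrt(113))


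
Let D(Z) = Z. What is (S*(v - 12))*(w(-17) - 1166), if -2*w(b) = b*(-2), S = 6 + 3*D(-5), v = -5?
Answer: -180999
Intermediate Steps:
S = -9 (S = 6 + 3*(-5) = 6 - 15 = -9)
w(b) = b (w(b) = -b*(-2)/2 = -(-1)*b = b)
(S*(v - 12))*(w(-17) - 1166) = (-9*(-5 - 12))*(-17 - 1166) = -9*(-17)*(-1183) = 153*(-1183) = -180999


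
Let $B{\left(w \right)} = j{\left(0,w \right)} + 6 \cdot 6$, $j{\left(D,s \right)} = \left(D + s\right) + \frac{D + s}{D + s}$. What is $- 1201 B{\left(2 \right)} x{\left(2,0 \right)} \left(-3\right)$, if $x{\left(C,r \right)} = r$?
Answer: $0$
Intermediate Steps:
$j{\left(D,s \right)} = 1 + D + s$ ($j{\left(D,s \right)} = \left(D + s\right) + 1 = 1 + D + s$)
$B{\left(w \right)} = 37 + w$ ($B{\left(w \right)} = \left(1 + 0 + w\right) + 6 \cdot 6 = \left(1 + w\right) + 36 = 37 + w$)
$- 1201 B{\left(2 \right)} x{\left(2,0 \right)} \left(-3\right) = - 1201 \left(37 + 2\right) 0 \left(-3\right) = - 1201 \cdot 39 \cdot 0 \left(-3\right) = - 1201 \cdot 0 \left(-3\right) = \left(-1201\right) 0 = 0$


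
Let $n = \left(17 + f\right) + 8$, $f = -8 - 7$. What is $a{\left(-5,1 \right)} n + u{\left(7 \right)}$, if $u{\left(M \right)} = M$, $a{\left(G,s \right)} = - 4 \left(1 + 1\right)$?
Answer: $-73$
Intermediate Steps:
$a{\left(G,s \right)} = -8$ ($a{\left(G,s \right)} = \left(-4\right) 2 = -8$)
$f = -15$ ($f = -8 - 7 = -15$)
$n = 10$ ($n = \left(17 - 15\right) + 8 = 2 + 8 = 10$)
$a{\left(-5,1 \right)} n + u{\left(7 \right)} = \left(-8\right) 10 + 7 = -80 + 7 = -73$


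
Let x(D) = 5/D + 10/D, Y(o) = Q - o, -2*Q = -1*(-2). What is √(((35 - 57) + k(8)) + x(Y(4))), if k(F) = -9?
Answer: I*√34 ≈ 5.8309*I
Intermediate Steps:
Q = -1 (Q = -(-1)*(-2)/2 = -½*2 = -1)
Y(o) = -1 - o
x(D) = 15/D
√(((35 - 57) + k(8)) + x(Y(4))) = √(((35 - 57) - 9) + 15/(-1 - 1*4)) = √((-22 - 9) + 15/(-1 - 4)) = √(-31 + 15/(-5)) = √(-31 + 15*(-⅕)) = √(-31 - 3) = √(-34) = I*√34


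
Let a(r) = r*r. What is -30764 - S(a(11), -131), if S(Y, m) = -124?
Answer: -30640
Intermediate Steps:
a(r) = r**2
-30764 - S(a(11), -131) = -30764 - 1*(-124) = -30764 + 124 = -30640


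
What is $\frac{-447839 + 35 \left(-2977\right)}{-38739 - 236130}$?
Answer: $\frac{78862}{39267} \approx 2.0084$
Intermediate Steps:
$\frac{-447839 + 35 \left(-2977\right)}{-38739 - 236130} = \frac{-447839 - 104195}{-274869} = \left(-552034\right) \left(- \frac{1}{274869}\right) = \frac{78862}{39267}$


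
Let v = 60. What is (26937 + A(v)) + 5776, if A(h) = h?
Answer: 32773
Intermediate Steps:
(26937 + A(v)) + 5776 = (26937 + 60) + 5776 = 26997 + 5776 = 32773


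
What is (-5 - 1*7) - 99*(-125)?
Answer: 12363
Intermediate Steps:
(-5 - 1*7) - 99*(-125) = (-5 - 7) + 12375 = -12 + 12375 = 12363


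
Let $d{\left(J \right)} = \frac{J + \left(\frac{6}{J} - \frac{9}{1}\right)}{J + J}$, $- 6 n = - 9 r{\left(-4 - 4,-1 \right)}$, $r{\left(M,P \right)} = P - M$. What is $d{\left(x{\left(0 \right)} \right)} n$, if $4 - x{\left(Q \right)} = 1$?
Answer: $-7$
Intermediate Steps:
$x{\left(Q \right)} = 3$ ($x{\left(Q \right)} = 4 - 1 = 3$)
$n = \frac{21}{2}$ ($n = - \frac{\left(-9\right) \left(-1 - \left(-4 - 4\right)\right)}{6} = - \frac{\left(-9\right) \left(-1 - -8\right)}{6} = - \frac{\left(-9\right) \left(-1 + 8\right)}{6} = - \frac{\left(-9\right) 7}{6} = \left(- \frac{1}{6}\right) \left(-63\right) = \frac{21}{2} \approx 10.5$)
$d{\left(J \right)} = \frac{-9 + J + \frac{6}{J}}{2 J}$ ($d{\left(J \right)} = \frac{J + \left(\frac{6}{J} - 9\right)}{2 J} = \left(J - \left(9 - \frac{6}{J}\right)\right) \frac{1}{2 J} = \left(-9 + J + \frac{6}{J}\right) \frac{1}{2 J} = \frac{-9 + J + \frac{6}{J}}{2 J}$)
$d{\left(x{\left(0 \right)} \right)} n = \frac{6 + 3^{2} - 27}{2 \cdot 9} \cdot \frac{21}{2} = \frac{1}{2} \cdot \frac{1}{9} \left(6 + 9 - 27\right) \frac{21}{2} = \frac{1}{2} \cdot \frac{1}{9} \left(-12\right) \frac{21}{2} = \left(- \frac{2}{3}\right) \frac{21}{2} = -7$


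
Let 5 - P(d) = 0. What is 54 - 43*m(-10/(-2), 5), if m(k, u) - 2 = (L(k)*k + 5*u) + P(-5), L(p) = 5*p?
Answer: -6697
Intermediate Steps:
P(d) = 5 (P(d) = 5 - 1*0 = 5 + 0 = 5)
m(k, u) = 7 + 5*u + 5*k**2 (m(k, u) = 2 + (((5*k)*k + 5*u) + 5) = 2 + ((5*k**2 + 5*u) + 5) = 2 + ((5*u + 5*k**2) + 5) = 2 + (5 + 5*u + 5*k**2) = 7 + 5*u + 5*k**2)
54 - 43*m(-10/(-2), 5) = 54 - 43*(7 + 5*5 + 5*(-10/(-2))**2) = 54 - 43*(7 + 25 + 5*(-10*(-1/2))**2) = 54 - 43*(7 + 25 + 5*5**2) = 54 - 43*(7 + 25 + 5*25) = 54 - 43*(7 + 25 + 125) = 54 - 43*157 = 54 - 6751 = -6697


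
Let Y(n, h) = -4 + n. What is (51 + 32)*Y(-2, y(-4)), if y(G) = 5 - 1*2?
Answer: -498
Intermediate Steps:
y(G) = 3 (y(G) = 5 - 2 = 3)
(51 + 32)*Y(-2, y(-4)) = (51 + 32)*(-4 - 2) = 83*(-6) = -498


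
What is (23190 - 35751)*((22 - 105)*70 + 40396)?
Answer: -434434746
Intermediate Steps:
(23190 - 35751)*((22 - 105)*70 + 40396) = -12561*(-83*70 + 40396) = -12561*(-5810 + 40396) = -12561*34586 = -434434746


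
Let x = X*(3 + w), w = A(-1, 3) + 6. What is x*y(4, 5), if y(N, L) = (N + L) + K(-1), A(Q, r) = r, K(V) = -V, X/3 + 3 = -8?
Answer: -3960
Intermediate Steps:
X = -33 (X = -9 + 3*(-8) = -9 - 24 = -33)
w = 9 (w = 3 + 6 = 9)
y(N, L) = 1 + L + N (y(N, L) = (N + L) - 1*(-1) = (L + N) + 1 = 1 + L + N)
x = -396 (x = -33*(3 + 9) = -33*12 = -396)
x*y(4, 5) = -396*(1 + 5 + 4) = -396*10 = -3960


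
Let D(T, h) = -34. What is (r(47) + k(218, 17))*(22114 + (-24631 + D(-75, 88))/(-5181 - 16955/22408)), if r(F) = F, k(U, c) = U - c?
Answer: 636931262277776/116112803 ≈ 5.4855e+6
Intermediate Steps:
(r(47) + k(218, 17))*(22114 + (-24631 + D(-75, 88))/(-5181 - 16955/22408)) = (47 + (218 - 1*17))*(22114 + (-24631 - 34)/(-5181 - 16955/22408)) = (47 + (218 - 17))*(22114 - 24665/(-5181 - 16955*1/22408)) = (47 + 201)*(22114 - 24665/(-5181 - 16955/22408)) = 248*(22114 - 24665/(-116112803/22408)) = 248*(22114 - 24665*(-22408/116112803)) = 248*(22114 + 552693320/116112803) = 248*(2568271218862/116112803) = 636931262277776/116112803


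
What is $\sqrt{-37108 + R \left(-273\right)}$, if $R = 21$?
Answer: $i \sqrt{42841} \approx 206.98 i$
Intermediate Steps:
$\sqrt{-37108 + R \left(-273\right)} = \sqrt{-37108 + 21 \left(-273\right)} = \sqrt{-37108 - 5733} = \sqrt{-42841} = i \sqrt{42841}$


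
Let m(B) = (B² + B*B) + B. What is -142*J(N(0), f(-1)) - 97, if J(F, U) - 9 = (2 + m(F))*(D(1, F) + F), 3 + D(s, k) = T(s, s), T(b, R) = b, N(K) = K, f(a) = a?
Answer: -807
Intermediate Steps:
m(B) = B + 2*B² (m(B) = (B² + B²) + B = 2*B² + B = B + 2*B²)
D(s, k) = -3 + s
J(F, U) = 9 + (-2 + F)*(2 + F*(1 + 2*F)) (J(F, U) = 9 + (2 + F*(1 + 2*F))*((-3 + 1) + F) = 9 + (2 + F*(1 + 2*F))*(-2 + F) = 9 + (-2 + F)*(2 + F*(1 + 2*F)))
-142*J(N(0), f(-1)) - 97 = -142*(5 - 3*0² + 2*0³) - 97 = -142*(5 - 3*0 + 2*0) - 97 = -142*(5 + 0 + 0) - 97 = -142*5 - 97 = -710 - 97 = -807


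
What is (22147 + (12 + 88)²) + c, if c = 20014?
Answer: 52161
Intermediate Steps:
(22147 + (12 + 88)²) + c = (22147 + (12 + 88)²) + 20014 = (22147 + 100²) + 20014 = (22147 + 10000) + 20014 = 32147 + 20014 = 52161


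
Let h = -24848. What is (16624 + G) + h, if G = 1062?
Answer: -7162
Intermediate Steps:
(16624 + G) + h = (16624 + 1062) - 24848 = 17686 - 24848 = -7162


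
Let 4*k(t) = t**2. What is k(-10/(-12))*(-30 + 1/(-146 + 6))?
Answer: -21005/4032 ≈ -5.2096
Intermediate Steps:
k(t) = t**2/4
k(-10/(-12))*(-30 + 1/(-146 + 6)) = ((-10/(-12))**2/4)*(-30 + 1/(-146 + 6)) = ((-10*(-1/12))**2/4)*(-30 + 1/(-140)) = ((5/6)**2/4)*(-30 - 1/140) = ((1/4)*(25/36))*(-4201/140) = (25/144)*(-4201/140) = -21005/4032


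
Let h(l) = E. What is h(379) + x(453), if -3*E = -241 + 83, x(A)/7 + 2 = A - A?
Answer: 116/3 ≈ 38.667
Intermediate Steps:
x(A) = -14 (x(A) = -14 + 7*(A - A) = -14 + 7*0 = -14 + 0 = -14)
E = 158/3 (E = -(-241 + 83)/3 = -⅓*(-158) = 158/3 ≈ 52.667)
h(l) = 158/3
h(379) + x(453) = 158/3 - 14 = 116/3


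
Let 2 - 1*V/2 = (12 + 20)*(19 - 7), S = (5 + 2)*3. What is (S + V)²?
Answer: 552049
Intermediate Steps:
S = 21 (S = 7*3 = 21)
V = -764 (V = 4 - 2*(12 + 20)*(19 - 7) = 4 - 64*12 = 4 - 2*384 = 4 - 768 = -764)
(S + V)² = (21 - 764)² = (-743)² = 552049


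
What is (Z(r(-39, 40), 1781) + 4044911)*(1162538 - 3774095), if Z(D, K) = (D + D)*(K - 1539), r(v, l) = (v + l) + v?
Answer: -10515483880083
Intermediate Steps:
r(v, l) = l + 2*v (r(v, l) = (l + v) + v = l + 2*v)
Z(D, K) = 2*D*(-1539 + K) (Z(D, K) = (2*D)*(-1539 + K) = 2*D*(-1539 + K))
(Z(r(-39, 40), 1781) + 4044911)*(1162538 - 3774095) = (2*(40 + 2*(-39))*(-1539 + 1781) + 4044911)*(1162538 - 3774095) = (2*(40 - 78)*242 + 4044911)*(-2611557) = (2*(-38)*242 + 4044911)*(-2611557) = (-18392 + 4044911)*(-2611557) = 4026519*(-2611557) = -10515483880083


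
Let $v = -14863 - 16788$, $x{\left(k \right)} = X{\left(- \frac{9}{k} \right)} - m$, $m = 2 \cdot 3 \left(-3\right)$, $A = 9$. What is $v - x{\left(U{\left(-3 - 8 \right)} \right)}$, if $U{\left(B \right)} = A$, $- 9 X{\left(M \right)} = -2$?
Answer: $- \frac{285023}{9} \approx -31669.0$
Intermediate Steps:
$X{\left(M \right)} = \frac{2}{9}$ ($X{\left(M \right)} = \left(- \frac{1}{9}\right) \left(-2\right) = \frac{2}{9}$)
$U{\left(B \right)} = 9$
$m = -18$ ($m = 6 \left(-3\right) = -18$)
$x{\left(k \right)} = \frac{164}{9}$ ($x{\left(k \right)} = \frac{2}{9} - -18 = \frac{2}{9} + 18 = \frac{164}{9}$)
$v = -31651$ ($v = -14863 - 16788 = -31651$)
$v - x{\left(U{\left(-3 - 8 \right)} \right)} = -31651 - \frac{164}{9} = - \frac{285023}{9}$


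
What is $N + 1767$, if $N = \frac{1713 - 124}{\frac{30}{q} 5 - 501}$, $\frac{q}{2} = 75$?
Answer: $\frac{881911}{500} \approx 1763.8$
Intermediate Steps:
$q = 150$ ($q = 2 \cdot 75 = 150$)
$N = - \frac{1589}{500}$ ($N = \frac{1713 - 124}{\frac{30}{150} \cdot 5 - 501} = \frac{1589}{30 \cdot \frac{1}{150} \cdot 5 - 501} = \frac{1589}{\frac{1}{5} \cdot 5 - 501} = \frac{1589}{1 - 501} = \frac{1589}{-500} = 1589 \left(- \frac{1}{500}\right) = - \frac{1589}{500} \approx -3.178$)
$N + 1767 = - \frac{1589}{500} + 1767 = \frac{881911}{500}$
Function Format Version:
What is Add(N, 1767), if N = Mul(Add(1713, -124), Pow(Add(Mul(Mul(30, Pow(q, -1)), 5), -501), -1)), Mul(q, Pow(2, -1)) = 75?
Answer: Rational(881911, 500) ≈ 1763.8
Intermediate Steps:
q = 150 (q = Mul(2, 75) = 150)
N = Rational(-1589, 500) (N = Mul(Add(1713, -124), Pow(Add(Mul(Mul(30, Pow(150, -1)), 5), -501), -1)) = Mul(1589, Pow(Add(Mul(Mul(30, Rational(1, 150)), 5), -501), -1)) = Mul(1589, Pow(Add(Mul(Rational(1, 5), 5), -501), -1)) = Mul(1589, Pow(Add(1, -501), -1)) = Mul(1589, Pow(-500, -1)) = Mul(1589, Rational(-1, 500)) = Rational(-1589, 500) ≈ -3.1780)
Add(N, 1767) = Add(Rational(-1589, 500), 1767) = Rational(881911, 500)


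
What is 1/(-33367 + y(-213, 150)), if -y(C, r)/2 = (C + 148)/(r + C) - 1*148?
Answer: -63/2083603 ≈ -3.0236e-5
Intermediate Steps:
y(C, r) = 296 - 2*(148 + C)/(C + r) (y(C, r) = -2*((C + 148)/(r + C) - 1*148) = -2*((148 + C)/(C + r) - 148) = -2*(-148 + (148 + C)/(C + r)) = 296 - 2*(148 + C)/(C + r))
1/(-33367 + y(-213, 150)) = 1/(-33367 + 2*(-148 + 147*(-213) + 148*150)/(-213 + 150)) = 1/(-33367 + 2*(-148 - 31311 + 22200)/(-63)) = 1/(-33367 + 2*(-1/63)*(-9259)) = 1/(-33367 + 18518/63) = 1/(-2083603/63) = -63/2083603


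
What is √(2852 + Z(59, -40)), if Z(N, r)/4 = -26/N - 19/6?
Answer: 35*√72570/177 ≈ 53.269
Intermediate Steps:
Z(N, r) = -38/3 - 104/N (Z(N, r) = 4*(-26/N - 19/6) = 4*(-19/6 - 26/N) = -38/3 - 104/N)
√(2852 + Z(59, -40)) = √(2852 + (-38/3 - 104/59)) = √(2852 - 2554/177) = √(502250/177) = 35*√72570/177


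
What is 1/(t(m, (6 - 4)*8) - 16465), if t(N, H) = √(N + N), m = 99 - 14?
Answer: -3293/54219211 - √170/271096055 ≈ -6.0783e-5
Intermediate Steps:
m = 85
t(N, H) = √2*√N (t(N, H) = √(2*N) = √2*√N)
1/(t(m, (6 - 4)*8) - 16465) = 1/(√2*√85 - 16465) = 1/(√170 - 16465) = 1/(-16465 + √170)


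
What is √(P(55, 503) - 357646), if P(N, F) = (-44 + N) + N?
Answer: 2*I*√89395 ≈ 597.98*I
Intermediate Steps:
P(N, F) = -44 + 2*N
√(P(55, 503) - 357646) = √((-44 + 2*55) - 357646) = √((-44 + 110) - 357646) = √(66 - 357646) = √(-357580) = 2*I*√89395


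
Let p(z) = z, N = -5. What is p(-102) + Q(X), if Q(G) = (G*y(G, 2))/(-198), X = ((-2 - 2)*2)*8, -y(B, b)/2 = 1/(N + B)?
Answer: -696698/6831 ≈ -101.99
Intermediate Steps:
y(B, b) = -2/(-5 + B)
X = -64 (X = -4*2*8 = -8*8 = -64)
Q(G) = G/(99*(-5 + G)) (Q(G) = (G*(-2/(-5 + G)))/(-198) = -2*G/(-5 + G)*(-1/198) = G/(99*(-5 + G)))
p(-102) + Q(X) = -102 + (1/99)*(-64)/(-5 - 64) = -102 + (1/99)*(-64)/(-69) = -102 + (1/99)*(-64)*(-1/69) = -102 + 64/6831 = -696698/6831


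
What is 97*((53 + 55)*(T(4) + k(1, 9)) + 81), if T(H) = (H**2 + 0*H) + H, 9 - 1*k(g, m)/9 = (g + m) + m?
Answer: -725463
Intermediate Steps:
k(g, m) = 81 - 18*m - 9*g (k(g, m) = 81 - 9*((g + m) + m) = 81 - 9*(g + 2*m) = 81 + (-18*m - 9*g) = 81 - 18*m - 9*g)
T(H) = H + H**2 (T(H) = (H**2 + 0) + H = H**2 + H = H + H**2)
97*((53 + 55)*(T(4) + k(1, 9)) + 81) = 97*((53 + 55)*(4*(1 + 4) + (81 - 18*9 - 9*1)) + 81) = 97*(108*(4*5 + (81 - 162 - 9)) + 81) = 97*(108*(20 - 90) + 81) = 97*(108*(-70) + 81) = 97*(-7560 + 81) = 97*(-7479) = -725463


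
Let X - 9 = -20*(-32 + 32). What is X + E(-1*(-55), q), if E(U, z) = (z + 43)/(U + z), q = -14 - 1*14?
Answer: 86/9 ≈ 9.5556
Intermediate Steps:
q = -28 (q = -14 - 14 = -28)
E(U, z) = (43 + z)/(U + z)
X = 9 (X = 9 - 20*(-32 + 32) = 9 - 20*0 = 9 + 0 = 9)
X + E(-1*(-55), q) = 9 + (43 - 28)/(-1*(-55) - 28) = 9 + 15/(55 - 28) = 9 + 15/27 = 9 + (1/27)*15 = 9 + 5/9 = 86/9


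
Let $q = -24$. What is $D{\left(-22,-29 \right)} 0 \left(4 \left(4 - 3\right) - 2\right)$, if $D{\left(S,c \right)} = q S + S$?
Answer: $0$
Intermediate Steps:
$D{\left(S,c \right)} = - 23 S$ ($D{\left(S,c \right)} = - 24 S + S = - 23 S$)
$D{\left(-22,-29 \right)} 0 \left(4 \left(4 - 3\right) - 2\right) = \left(-23\right) \left(-22\right) 0 \left(4 \left(4 - 3\right) - 2\right) = 506 \cdot 0 \left(4 \cdot 1 - 2\right) = 506 \cdot 0 \left(4 - 2\right) = 506 \cdot 0 \cdot 2 = 506 \cdot 0 = 0$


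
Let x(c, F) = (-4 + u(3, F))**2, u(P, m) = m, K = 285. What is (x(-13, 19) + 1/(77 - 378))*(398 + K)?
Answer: 46255492/301 ≈ 1.5367e+5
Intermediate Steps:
x(c, F) = (-4 + F)**2
(x(-13, 19) + 1/(77 - 378))*(398 + K) = ((-4 + 19)**2 + 1/(77 - 378))*(398 + 285) = (15**2 + 1/(-301))*683 = (225 - 1/301)*683 = (67724/301)*683 = 46255492/301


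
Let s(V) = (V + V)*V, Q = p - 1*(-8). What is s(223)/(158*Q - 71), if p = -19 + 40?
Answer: 99458/4511 ≈ 22.048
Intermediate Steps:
p = 21
Q = 29 (Q = 21 - 1*(-8) = 21 + 8 = 29)
s(V) = 2*V² (s(V) = (2*V)*V = 2*V²)
s(223)/(158*Q - 71) = (2*223²)/(158*29 - 71) = (2*49729)/(4582 - 71) = 99458/4511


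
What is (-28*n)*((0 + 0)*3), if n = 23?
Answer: 0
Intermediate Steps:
(-28*n)*((0 + 0)*3) = (-28*23)*((0 + 0)*3) = -0*3 = -644*0 = 0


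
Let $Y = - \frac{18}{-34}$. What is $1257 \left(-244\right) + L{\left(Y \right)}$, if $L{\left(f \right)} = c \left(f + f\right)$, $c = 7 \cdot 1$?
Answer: $- \frac{5213910}{17} \approx -3.067 \cdot 10^{5}$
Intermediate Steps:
$c = 7$
$Y = \frac{9}{17}$ ($Y = \left(-18\right) \left(- \frac{1}{34}\right) = \frac{9}{17} \approx 0.52941$)
$L{\left(f \right)} = 14 f$ ($L{\left(f \right)} = 7 \left(f + f\right) = 7 \cdot 2 f = 14 f$)
$1257 \left(-244\right) + L{\left(Y \right)} = 1257 \left(-244\right) + 14 \cdot \frac{9}{17} = -306708 + \frac{126}{17} = - \frac{5213910}{17}$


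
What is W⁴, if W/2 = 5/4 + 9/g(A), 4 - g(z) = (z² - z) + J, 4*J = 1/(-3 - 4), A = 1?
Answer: 6122304000241/2608757776 ≈ 2346.8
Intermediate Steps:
J = -1/28 (J = 1/(4*(-3 - 4)) = (¼)/(-7) = (¼)*(-⅐) = -1/28 ≈ -0.035714)
g(z) = 113/28 + z - z² (g(z) = 4 - ((z² - z) - 1/28) = 4 - (-1/28 + z² - z) = 4 + (1/28 + z - z²) = 113/28 + z - z²)
W = 1573/226 (W = 2*(5/4 + 9/(113/28 + 1 - 1*1²)) = 2*(5*(¼) + 9/(113/28 + 1 - 1*1)) = 2*(5/4 + 9/(113/28 + 1 - 1)) = 2*(5/4 + 9/(113/28)) = 2*(5/4 + 9*(28/113)) = 2*(5/4 + 252/113) = 2*(1573/452) = 1573/226 ≈ 6.9602)
W⁴ = (1573/226)⁴ = 6122304000241/2608757776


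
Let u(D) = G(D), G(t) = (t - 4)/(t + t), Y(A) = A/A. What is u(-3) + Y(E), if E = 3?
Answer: 13/6 ≈ 2.1667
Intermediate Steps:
Y(A) = 1
G(t) = (-4 + t)/(2*t) (G(t) = (-4 + t)/((2*t)) = (-4 + t)*(1/(2*t)) = (-4 + t)/(2*t))
u(D) = (-4 + D)/(2*D)
u(-3) + Y(E) = (½)*(-4 - 3)/(-3) + 1 = (½)*(-⅓)*(-7) + 1 = 7/6 + 1 = 13/6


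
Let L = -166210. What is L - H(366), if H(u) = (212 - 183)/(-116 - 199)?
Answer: -52356121/315 ≈ -1.6621e+5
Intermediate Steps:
H(u) = -29/315 (H(u) = 29/(-315) = 29*(-1/315) = -29/315)
L - H(366) = -166210 - 1*(-29/315) = -166210 + 29/315 = -52356121/315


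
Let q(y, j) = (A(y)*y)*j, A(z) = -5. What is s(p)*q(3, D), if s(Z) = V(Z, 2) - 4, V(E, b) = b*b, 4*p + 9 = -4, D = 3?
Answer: 0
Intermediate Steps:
p = -13/4 (p = -9/4 + (¼)*(-4) = -9/4 - 1 = -13/4 ≈ -3.2500)
q(y, j) = -5*j*y (q(y, j) = (-5*y)*j = -5*j*y)
V(E, b) = b²
s(Z) = 0 (s(Z) = 2² - 4 = 4 - 4 = 0)
s(p)*q(3, D) = 0*(-5*3*3) = 0*(-45) = 0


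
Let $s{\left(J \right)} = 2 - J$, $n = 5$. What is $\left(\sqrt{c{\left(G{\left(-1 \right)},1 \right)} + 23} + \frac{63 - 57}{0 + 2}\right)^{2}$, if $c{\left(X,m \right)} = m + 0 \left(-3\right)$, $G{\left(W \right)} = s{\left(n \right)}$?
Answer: $33 + 12 \sqrt{6} \approx 62.394$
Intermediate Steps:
$G{\left(W \right)} = -3$ ($G{\left(W \right)} = 2 - 5 = -3$)
$c{\left(X,m \right)} = m$ ($c{\left(X,m \right)} = m + 0 = m$)
$\left(\sqrt{c{\left(G{\left(-1 \right)},1 \right)} + 23} + \frac{63 - 57}{0 + 2}\right)^{2} = \left(\sqrt{1 + 23} + \frac{63 - 57}{0 + 2}\right)^{2} = \left(\sqrt{24} + \frac{6}{2}\right)^{2} = \left(2 \sqrt{6} + 6 \cdot \frac{1}{2}\right)^{2} = \left(2 \sqrt{6} + 3\right)^{2} = \left(3 + 2 \sqrt{6}\right)^{2}$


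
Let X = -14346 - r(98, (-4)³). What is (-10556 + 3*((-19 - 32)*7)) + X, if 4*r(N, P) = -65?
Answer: -103827/4 ≈ -25957.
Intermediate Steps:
r(N, P) = -65/4 (r(N, P) = (¼)*(-65) = -65/4)
X = -57319/4 (X = -14346 - 1*(-65/4) = -14346 + 65/4 = -57319/4 ≈ -14330.)
(-10556 + 3*((-19 - 32)*7)) + X = (-10556 + 3*((-19 - 32)*7)) - 57319/4 = (-10556 + 3*(-51*7)) - 57319/4 = (-10556 + 3*(-357)) - 57319/4 = (-10556 - 1071) - 57319/4 = -11627 - 57319/4 = -103827/4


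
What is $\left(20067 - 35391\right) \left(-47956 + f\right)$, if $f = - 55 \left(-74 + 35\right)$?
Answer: $702007764$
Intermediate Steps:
$f = 2145$ ($f = \left(-55\right) \left(-39\right) = 2145$)
$\left(20067 - 35391\right) \left(-47956 + f\right) = \left(20067 - 35391\right) \left(-47956 + 2145\right) = \left(-15324\right) \left(-45811\right) = 702007764$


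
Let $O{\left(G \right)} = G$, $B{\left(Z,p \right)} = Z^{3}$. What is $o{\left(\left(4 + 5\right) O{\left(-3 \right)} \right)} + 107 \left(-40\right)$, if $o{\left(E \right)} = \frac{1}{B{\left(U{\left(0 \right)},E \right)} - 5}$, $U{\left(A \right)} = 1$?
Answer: $- \frac{17121}{4} \approx -4280.3$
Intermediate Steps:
$o{\left(E \right)} = - \frac{1}{4}$ ($o{\left(E \right)} = \frac{1}{1^{3} - 5} = \frac{1}{1 - 5} = \frac{1}{-4} = - \frac{1}{4}$)
$o{\left(\left(4 + 5\right) O{\left(-3 \right)} \right)} + 107 \left(-40\right) = - \frac{1}{4} + 107 \left(-40\right) = - \frac{1}{4} - 4280 = - \frac{17121}{4}$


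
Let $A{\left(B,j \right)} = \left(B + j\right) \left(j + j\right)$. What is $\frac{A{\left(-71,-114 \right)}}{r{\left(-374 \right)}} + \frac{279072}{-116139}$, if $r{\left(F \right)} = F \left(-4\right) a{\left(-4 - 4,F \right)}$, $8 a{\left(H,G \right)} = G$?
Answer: $- \frac{4069413426}{1353754897} \approx -3.006$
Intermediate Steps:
$a{\left(H,G \right)} = \frac{G}{8}$
$A{\left(B,j \right)} = 2 j \left(B + j\right)$ ($A{\left(B,j \right)} = \left(B + j\right) 2 j = 2 j \left(B + j\right)$)
$r{\left(F \right)} = - \frac{F^{2}}{2}$ ($r{\left(F \right)} = F \left(-4\right) \frac{F}{8} = - 4 F \frac{F}{8} = - \frac{F^{2}}{2}$)
$\frac{A{\left(-71,-114 \right)}}{r{\left(-374 \right)}} + \frac{279072}{-116139} = \frac{2 \left(-114\right) \left(-71 - 114\right)}{\left(- \frac{1}{2}\right) \left(-374\right)^{2}} + \frac{279072}{-116139} = \frac{2 \left(-114\right) \left(-185\right)}{\left(- \frac{1}{2}\right) 139876} + 279072 \left(- \frac{1}{116139}\right) = \frac{42180}{-69938} - \frac{93024}{38713} = 42180 \left(- \frac{1}{69938}\right) - \frac{93024}{38713} = - \frac{21090}{34969} - \frac{93024}{38713} = - \frac{4069413426}{1353754897}$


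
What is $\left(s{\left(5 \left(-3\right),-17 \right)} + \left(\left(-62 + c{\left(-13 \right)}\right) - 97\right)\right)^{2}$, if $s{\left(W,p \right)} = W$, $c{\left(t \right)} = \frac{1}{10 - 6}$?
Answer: $\frac{483025}{16} \approx 30189.0$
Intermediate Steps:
$c{\left(t \right)} = \frac{1}{4}$
$\left(s{\left(5 \left(-3\right),-17 \right)} + \left(\left(-62 + c{\left(-13 \right)}\right) - 97\right)\right)^{2} = \left(5 \left(-3\right) + \left(\left(-62 + \frac{1}{4}\right) - 97\right)\right)^{2} = \left(-15 - \frac{635}{4}\right)^{2} = \left(- \frac{695}{4}\right)^{2} = \frac{483025}{16}$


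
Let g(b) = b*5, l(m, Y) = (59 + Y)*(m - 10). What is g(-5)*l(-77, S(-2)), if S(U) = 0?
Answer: 128325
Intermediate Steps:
l(m, Y) = (-10 + m)*(59 + Y) (l(m, Y) = (59 + Y)*(-10 + m) = (-10 + m)*(59 + Y))
g(b) = 5*b
g(-5)*l(-77, S(-2)) = (5*(-5))*(-590 - 10*0 + 59*(-77) + 0*(-77)) = -25*(-590 + 0 - 4543 + 0) = -25*(-5133) = 128325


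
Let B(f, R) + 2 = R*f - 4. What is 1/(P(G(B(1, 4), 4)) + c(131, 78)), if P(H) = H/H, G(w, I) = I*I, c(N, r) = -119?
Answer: -1/118 ≈ -0.0084746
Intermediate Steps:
B(f, R) = -6 + R*f (B(f, R) = -2 + (R*f - 4) = -2 + (-4 + R*f) = -6 + R*f)
G(w, I) = I**2
P(H) = 1
1/(P(G(B(1, 4), 4)) + c(131, 78)) = 1/(1 - 119) = 1/(-118) = -1/118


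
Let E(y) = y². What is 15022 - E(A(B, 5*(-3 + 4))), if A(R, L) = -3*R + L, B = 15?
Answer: 13422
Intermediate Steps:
A(R, L) = L - 3*R
15022 - E(A(B, 5*(-3 + 4))) = 15022 - (5*(-3 + 4) - 3*15)² = 15022 - (5*1 - 45)² = 15022 - (5 - 45)² = 15022 - 1*(-40)² = 15022 - 1*1600 = 15022 - 1600 = 13422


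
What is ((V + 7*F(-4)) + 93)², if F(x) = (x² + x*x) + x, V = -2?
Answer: 82369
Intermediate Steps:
F(x) = x + 2*x² (F(x) = (x² + x²) + x = 2*x² + x = x + 2*x²)
((V + 7*F(-4)) + 93)² = ((-2 + 7*(-4*(1 + 2*(-4)))) + 93)² = ((-2 + 7*(-4*(1 - 8))) + 93)² = ((-2 + 7*(-4*(-7))) + 93)² = ((-2 + 7*28) + 93)² = ((-2 + 196) + 93)² = (194 + 93)² = 287² = 82369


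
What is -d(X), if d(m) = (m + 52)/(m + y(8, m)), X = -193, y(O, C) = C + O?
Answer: -47/126 ≈ -0.37302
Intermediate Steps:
d(m) = (52 + m)/(8 + 2*m) (d(m) = (m + 52)/(m + (m + 8)) = (52 + m)/(m + (8 + m)) = (52 + m)/(8 + 2*m))
-d(X) = -(52 - 193)/(2*(4 - 193)) = -(-141)/(2*(-189)) = -(-1)*(-141)/(2*189) = -1*47/126 = -47/126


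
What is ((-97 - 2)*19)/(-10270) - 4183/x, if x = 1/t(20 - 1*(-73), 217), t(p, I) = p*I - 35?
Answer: -865460271979/10270 ≈ -8.4271e+7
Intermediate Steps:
t(p, I) = -35 + I*p (t(p, I) = I*p - 35 = -35 + I*p)
x = 1/20146 (x = 1/(-35 + 217*(20 - 1*(-73))) = 1/(-35 + 217*(20 + 73)) = 1/(-35 + 217*93) = 1/(-35 + 20181) = 1/20146 ≈ 4.9638e-5)
((-97 - 2)*19)/(-10270) - 4183/x = ((-97 - 2)*19)/(-10270) - 4183/1/20146 = -99*19*(-1/10270) - 4183*20146 = -1881*(-1/10270) - 84270718 = 1881/10270 - 84270718 = -865460271979/10270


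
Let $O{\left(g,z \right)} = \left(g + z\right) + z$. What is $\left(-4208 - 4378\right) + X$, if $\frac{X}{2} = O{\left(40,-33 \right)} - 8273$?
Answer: $-25184$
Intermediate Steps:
$O{\left(g,z \right)} = g + 2 z$
$X = -16598$ ($X = 2 \left(\left(40 + 2 \left(-33\right)\right) - 8273\right) = 2 \left(\left(40 - 66\right) - 8273\right) = 2 \left(-26 - 8273\right) = 2 \left(-8299\right) = -16598$)
$\left(-4208 - 4378\right) + X = \left(-4208 - 4378\right) - 16598 = -8586 - 16598 = -25184$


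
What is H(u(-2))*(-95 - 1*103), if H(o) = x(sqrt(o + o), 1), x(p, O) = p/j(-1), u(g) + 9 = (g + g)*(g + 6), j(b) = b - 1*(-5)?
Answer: -495*I*sqrt(2)/2 ≈ -350.02*I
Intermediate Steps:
j(b) = 5 + b (j(b) = b + 5 = 5 + b)
u(g) = -9 + 2*g*(6 + g) (u(g) = -9 + (g + g)*(g + 6) = -9 + (2*g)*(6 + g) = -9 + 2*g*(6 + g))
x(p, O) = p/4 (x(p, O) = p/(5 - 1) = p/4)
H(o) = sqrt(2)*sqrt(o)/4 (H(o) = sqrt(o + o)/4 = sqrt(2*o)/4 = (sqrt(2)*sqrt(o))/4 = sqrt(2)*sqrt(o)/4)
H(u(-2))*(-95 - 1*103) = (sqrt(2)*sqrt(-9 + 2*(-2)**2 + 12*(-2))/4)*(-95 - 1*103) = (sqrt(2)*sqrt(-9 + 2*4 - 24)/4)*(-95 - 103) = (sqrt(2)*sqrt(-9 + 8 - 24)/4)*(-198) = (sqrt(2)*sqrt(-25)/4)*(-198) = (sqrt(2)*(5*I)/4)*(-198) = (5*I*sqrt(2)/4)*(-198) = -495*I*sqrt(2)/2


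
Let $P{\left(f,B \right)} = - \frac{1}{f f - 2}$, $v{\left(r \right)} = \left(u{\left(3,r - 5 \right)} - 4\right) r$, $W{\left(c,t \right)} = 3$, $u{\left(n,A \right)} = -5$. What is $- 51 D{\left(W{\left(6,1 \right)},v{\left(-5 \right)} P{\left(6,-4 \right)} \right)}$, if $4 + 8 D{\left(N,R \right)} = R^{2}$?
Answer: $\frac{7797}{544} \approx 14.333$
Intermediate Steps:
$v{\left(r \right)} = - 9 r$ ($v{\left(r \right)} = \left(-5 - 4\right) r = - 9 r$)
$P{\left(f,B \right)} = - \frac{1}{-2 + f^{2}}$ ($P{\left(f,B \right)} = - \frac{1}{f^{2} - 2} = - \frac{1}{-2 + f^{2}}$)
$D{\left(N,R \right)} = - \frac{1}{2} + \frac{R^{2}}{8}$
$- 51 D{\left(W{\left(6,1 \right)},v{\left(-5 \right)} P{\left(6,-4 \right)} \right)} = - 51 \left(- \frac{1}{2} + \frac{\left(\left(-9\right) \left(-5\right) \left(- \frac{1}{-2 + 6^{2}}\right)\right)^{2}}{8}\right) = - 51 \left(- \frac{1}{2} + \frac{\left(45 \left(- \frac{1}{-2 + 36}\right)\right)^{2}}{8}\right) = - 51 \left(- \frac{1}{2} + \frac{\left(45 \left(- \frac{1}{34}\right)\right)^{2}}{8}\right) = - 51 \left(- \frac{1}{2} + \frac{\left(- \frac{45}{34}\right)^{2}}{8}\right) = - 51 \left(- \frac{1}{2} + \frac{1}{8} \cdot \frac{2025}{1156}\right) = - 51 \left(- \frac{1}{2} + \frac{2025}{9248}\right) = \left(-51\right) \left(- \frac{2599}{9248}\right) = \frac{7797}{544}$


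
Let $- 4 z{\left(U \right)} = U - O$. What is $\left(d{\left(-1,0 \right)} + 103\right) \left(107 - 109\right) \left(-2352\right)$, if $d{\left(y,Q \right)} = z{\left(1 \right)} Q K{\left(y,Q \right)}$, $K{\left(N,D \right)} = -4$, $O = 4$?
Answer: $484512$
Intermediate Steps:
$z{\left(U \right)} = 1 - \frac{U}{4}$ ($z{\left(U \right)} = - \frac{U - 4}{4} = - \frac{-4 + U}{4} = 1 - \frac{U}{4}$)
$d{\left(y,Q \right)} = - 3 Q$ ($d{\left(y,Q \right)} = \left(1 - \frac{1}{4}\right) Q \left(-4\right) = \frac{3 Q}{4} \left(-4\right) = - 3 Q$)
$\left(d{\left(-1,0 \right)} + 103\right) \left(107 - 109\right) \left(-2352\right) = \left(\left(-3\right) 0 + 103\right) \left(107 - 109\right) \left(-2352\right) = \left(0 + 103\right) \left(-2\right) \left(-2352\right) = 103 \left(-2\right) \left(-2352\right) = \left(-206\right) \left(-2352\right) = 484512$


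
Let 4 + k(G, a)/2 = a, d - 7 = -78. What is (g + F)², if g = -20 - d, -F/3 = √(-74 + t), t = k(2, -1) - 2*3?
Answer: 1791 - 918*I*√10 ≈ 1791.0 - 2903.0*I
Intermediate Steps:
d = -71 (d = 7 - 78 = -71)
k(G, a) = -8 + 2*a
t = -16 (t = (-8 + 2*(-1)) - 2*3 = (-8 - 2) - 6 = -10 - 6 = -16)
F = -9*I*√10 (F = -3*√(-74 - 16) = -9*I*√10 ≈ -28.461*I)
g = 51 (g = -20 - 1*(-71) = -20 + 71 = 51)
(g + F)² = (51 - 9*I*√10)²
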